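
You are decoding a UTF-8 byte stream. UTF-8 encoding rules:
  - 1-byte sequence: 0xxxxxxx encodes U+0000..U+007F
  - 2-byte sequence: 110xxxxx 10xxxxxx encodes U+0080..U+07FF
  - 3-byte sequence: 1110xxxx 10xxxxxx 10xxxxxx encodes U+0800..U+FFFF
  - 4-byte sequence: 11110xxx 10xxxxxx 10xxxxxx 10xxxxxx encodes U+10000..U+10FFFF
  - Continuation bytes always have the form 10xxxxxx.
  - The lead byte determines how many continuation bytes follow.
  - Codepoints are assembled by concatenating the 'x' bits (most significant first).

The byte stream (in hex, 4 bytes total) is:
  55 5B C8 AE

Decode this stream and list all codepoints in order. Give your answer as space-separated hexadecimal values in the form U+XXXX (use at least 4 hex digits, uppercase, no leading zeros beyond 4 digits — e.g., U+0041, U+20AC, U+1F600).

Byte[0]=55: 1-byte ASCII. cp=U+0055
Byte[1]=5B: 1-byte ASCII. cp=U+005B
Byte[2]=C8: 2-byte lead, need 1 cont bytes. acc=0x8
Byte[3]=AE: continuation. acc=(acc<<6)|0x2E=0x22E
Completed: cp=U+022E (starts at byte 2)

Answer: U+0055 U+005B U+022E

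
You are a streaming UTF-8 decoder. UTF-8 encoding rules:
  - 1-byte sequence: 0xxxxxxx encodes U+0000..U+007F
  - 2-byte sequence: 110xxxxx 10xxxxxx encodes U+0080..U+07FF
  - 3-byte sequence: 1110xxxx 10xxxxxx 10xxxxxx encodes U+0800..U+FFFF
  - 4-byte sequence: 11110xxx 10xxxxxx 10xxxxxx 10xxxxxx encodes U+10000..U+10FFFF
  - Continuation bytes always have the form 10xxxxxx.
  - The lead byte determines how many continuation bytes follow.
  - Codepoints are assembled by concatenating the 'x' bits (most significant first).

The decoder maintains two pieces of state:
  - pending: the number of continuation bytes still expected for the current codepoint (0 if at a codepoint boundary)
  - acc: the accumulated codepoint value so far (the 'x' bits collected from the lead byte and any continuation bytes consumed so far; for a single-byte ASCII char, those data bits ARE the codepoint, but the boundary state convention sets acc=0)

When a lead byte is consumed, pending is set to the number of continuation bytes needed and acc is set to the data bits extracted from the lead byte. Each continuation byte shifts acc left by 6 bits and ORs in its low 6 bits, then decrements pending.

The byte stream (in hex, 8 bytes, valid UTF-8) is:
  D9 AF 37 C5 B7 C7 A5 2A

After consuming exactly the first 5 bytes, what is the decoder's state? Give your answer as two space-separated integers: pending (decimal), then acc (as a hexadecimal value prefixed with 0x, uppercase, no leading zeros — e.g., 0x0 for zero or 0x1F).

Byte[0]=D9: 2-byte lead. pending=1, acc=0x19
Byte[1]=AF: continuation. acc=(acc<<6)|0x2F=0x66F, pending=0
Byte[2]=37: 1-byte. pending=0, acc=0x0
Byte[3]=C5: 2-byte lead. pending=1, acc=0x5
Byte[4]=B7: continuation. acc=(acc<<6)|0x37=0x177, pending=0

Answer: 0 0x177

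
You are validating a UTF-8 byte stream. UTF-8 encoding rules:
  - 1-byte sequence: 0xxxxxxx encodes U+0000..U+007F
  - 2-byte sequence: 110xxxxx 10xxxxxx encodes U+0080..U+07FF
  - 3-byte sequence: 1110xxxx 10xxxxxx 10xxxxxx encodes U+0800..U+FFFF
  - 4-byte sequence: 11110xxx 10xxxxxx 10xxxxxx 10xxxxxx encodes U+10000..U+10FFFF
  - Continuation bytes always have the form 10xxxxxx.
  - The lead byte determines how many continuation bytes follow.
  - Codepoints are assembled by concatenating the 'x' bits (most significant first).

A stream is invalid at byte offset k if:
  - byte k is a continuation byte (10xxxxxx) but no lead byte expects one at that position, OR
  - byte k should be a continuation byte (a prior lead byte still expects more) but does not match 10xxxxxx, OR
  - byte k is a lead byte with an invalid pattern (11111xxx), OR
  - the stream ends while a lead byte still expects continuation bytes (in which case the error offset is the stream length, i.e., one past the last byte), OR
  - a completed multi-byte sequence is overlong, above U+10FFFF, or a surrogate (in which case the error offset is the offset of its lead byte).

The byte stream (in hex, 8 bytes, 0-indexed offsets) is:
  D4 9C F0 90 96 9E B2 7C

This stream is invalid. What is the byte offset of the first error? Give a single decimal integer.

Byte[0]=D4: 2-byte lead, need 1 cont bytes. acc=0x14
Byte[1]=9C: continuation. acc=(acc<<6)|0x1C=0x51C
Completed: cp=U+051C (starts at byte 0)
Byte[2]=F0: 4-byte lead, need 3 cont bytes. acc=0x0
Byte[3]=90: continuation. acc=(acc<<6)|0x10=0x10
Byte[4]=96: continuation. acc=(acc<<6)|0x16=0x416
Byte[5]=9E: continuation. acc=(acc<<6)|0x1E=0x1059E
Completed: cp=U+1059E (starts at byte 2)
Byte[6]=B2: INVALID lead byte (not 0xxx/110x/1110/11110)

Answer: 6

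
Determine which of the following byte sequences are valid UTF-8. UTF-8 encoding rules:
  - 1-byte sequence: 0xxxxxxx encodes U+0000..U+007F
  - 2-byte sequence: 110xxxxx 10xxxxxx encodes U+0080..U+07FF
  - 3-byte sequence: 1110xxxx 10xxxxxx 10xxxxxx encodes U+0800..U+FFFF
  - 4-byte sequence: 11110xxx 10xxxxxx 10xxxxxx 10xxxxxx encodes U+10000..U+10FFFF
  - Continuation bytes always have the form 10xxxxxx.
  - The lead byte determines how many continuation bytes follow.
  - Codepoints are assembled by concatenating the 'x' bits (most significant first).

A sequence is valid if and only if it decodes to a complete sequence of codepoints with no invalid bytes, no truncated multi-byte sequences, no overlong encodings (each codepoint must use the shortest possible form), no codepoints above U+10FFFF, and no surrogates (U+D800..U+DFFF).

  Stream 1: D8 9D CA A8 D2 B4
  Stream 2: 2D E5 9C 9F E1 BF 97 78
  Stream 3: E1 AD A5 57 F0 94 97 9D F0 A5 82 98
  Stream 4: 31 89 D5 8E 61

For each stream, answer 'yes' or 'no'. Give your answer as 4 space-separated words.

Stream 1: decodes cleanly. VALID
Stream 2: decodes cleanly. VALID
Stream 3: decodes cleanly. VALID
Stream 4: error at byte offset 1. INVALID

Answer: yes yes yes no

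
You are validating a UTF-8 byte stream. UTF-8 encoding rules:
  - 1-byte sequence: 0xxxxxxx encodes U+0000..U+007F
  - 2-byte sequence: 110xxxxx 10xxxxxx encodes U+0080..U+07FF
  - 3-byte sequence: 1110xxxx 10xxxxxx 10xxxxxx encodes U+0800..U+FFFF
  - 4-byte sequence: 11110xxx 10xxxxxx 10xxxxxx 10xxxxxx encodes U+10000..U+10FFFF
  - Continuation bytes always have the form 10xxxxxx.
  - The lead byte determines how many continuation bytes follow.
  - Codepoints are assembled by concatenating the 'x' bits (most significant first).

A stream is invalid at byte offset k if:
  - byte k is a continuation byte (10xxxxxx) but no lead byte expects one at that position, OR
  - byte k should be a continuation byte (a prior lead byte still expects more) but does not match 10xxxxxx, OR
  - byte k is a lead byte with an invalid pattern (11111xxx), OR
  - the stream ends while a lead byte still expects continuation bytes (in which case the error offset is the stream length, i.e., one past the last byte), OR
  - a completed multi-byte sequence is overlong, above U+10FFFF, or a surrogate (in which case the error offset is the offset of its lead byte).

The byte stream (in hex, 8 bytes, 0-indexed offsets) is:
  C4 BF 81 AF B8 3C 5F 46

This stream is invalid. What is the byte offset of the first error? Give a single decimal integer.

Byte[0]=C4: 2-byte lead, need 1 cont bytes. acc=0x4
Byte[1]=BF: continuation. acc=(acc<<6)|0x3F=0x13F
Completed: cp=U+013F (starts at byte 0)
Byte[2]=81: INVALID lead byte (not 0xxx/110x/1110/11110)

Answer: 2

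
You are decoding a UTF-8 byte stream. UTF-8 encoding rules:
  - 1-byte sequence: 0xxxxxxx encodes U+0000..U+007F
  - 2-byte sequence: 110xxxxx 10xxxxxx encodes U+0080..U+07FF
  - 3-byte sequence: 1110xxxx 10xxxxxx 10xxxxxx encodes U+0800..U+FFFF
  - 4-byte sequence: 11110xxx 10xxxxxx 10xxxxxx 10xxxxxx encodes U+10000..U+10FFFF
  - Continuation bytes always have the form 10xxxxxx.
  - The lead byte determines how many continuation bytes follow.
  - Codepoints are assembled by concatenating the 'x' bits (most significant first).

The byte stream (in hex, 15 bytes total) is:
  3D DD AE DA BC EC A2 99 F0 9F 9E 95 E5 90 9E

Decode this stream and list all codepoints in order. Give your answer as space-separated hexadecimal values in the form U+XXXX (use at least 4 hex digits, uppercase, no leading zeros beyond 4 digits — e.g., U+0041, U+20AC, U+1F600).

Byte[0]=3D: 1-byte ASCII. cp=U+003D
Byte[1]=DD: 2-byte lead, need 1 cont bytes. acc=0x1D
Byte[2]=AE: continuation. acc=(acc<<6)|0x2E=0x76E
Completed: cp=U+076E (starts at byte 1)
Byte[3]=DA: 2-byte lead, need 1 cont bytes. acc=0x1A
Byte[4]=BC: continuation. acc=(acc<<6)|0x3C=0x6BC
Completed: cp=U+06BC (starts at byte 3)
Byte[5]=EC: 3-byte lead, need 2 cont bytes. acc=0xC
Byte[6]=A2: continuation. acc=(acc<<6)|0x22=0x322
Byte[7]=99: continuation. acc=(acc<<6)|0x19=0xC899
Completed: cp=U+C899 (starts at byte 5)
Byte[8]=F0: 4-byte lead, need 3 cont bytes. acc=0x0
Byte[9]=9F: continuation. acc=(acc<<6)|0x1F=0x1F
Byte[10]=9E: continuation. acc=(acc<<6)|0x1E=0x7DE
Byte[11]=95: continuation. acc=(acc<<6)|0x15=0x1F795
Completed: cp=U+1F795 (starts at byte 8)
Byte[12]=E5: 3-byte lead, need 2 cont bytes. acc=0x5
Byte[13]=90: continuation. acc=(acc<<6)|0x10=0x150
Byte[14]=9E: continuation. acc=(acc<<6)|0x1E=0x541E
Completed: cp=U+541E (starts at byte 12)

Answer: U+003D U+076E U+06BC U+C899 U+1F795 U+541E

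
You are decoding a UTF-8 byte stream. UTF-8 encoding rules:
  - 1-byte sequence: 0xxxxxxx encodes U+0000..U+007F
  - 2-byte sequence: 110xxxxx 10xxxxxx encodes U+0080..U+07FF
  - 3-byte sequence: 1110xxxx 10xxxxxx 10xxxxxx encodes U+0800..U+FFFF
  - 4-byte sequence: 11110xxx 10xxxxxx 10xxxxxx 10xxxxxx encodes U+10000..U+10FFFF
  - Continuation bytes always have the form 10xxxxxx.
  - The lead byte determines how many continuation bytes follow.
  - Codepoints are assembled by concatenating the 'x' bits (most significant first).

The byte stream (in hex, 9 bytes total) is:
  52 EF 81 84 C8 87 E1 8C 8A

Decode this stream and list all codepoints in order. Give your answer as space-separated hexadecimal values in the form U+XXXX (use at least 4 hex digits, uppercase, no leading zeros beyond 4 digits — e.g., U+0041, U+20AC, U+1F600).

Answer: U+0052 U+F044 U+0207 U+130A

Derivation:
Byte[0]=52: 1-byte ASCII. cp=U+0052
Byte[1]=EF: 3-byte lead, need 2 cont bytes. acc=0xF
Byte[2]=81: continuation. acc=(acc<<6)|0x01=0x3C1
Byte[3]=84: continuation. acc=(acc<<6)|0x04=0xF044
Completed: cp=U+F044 (starts at byte 1)
Byte[4]=C8: 2-byte lead, need 1 cont bytes. acc=0x8
Byte[5]=87: continuation. acc=(acc<<6)|0x07=0x207
Completed: cp=U+0207 (starts at byte 4)
Byte[6]=E1: 3-byte lead, need 2 cont bytes. acc=0x1
Byte[7]=8C: continuation. acc=(acc<<6)|0x0C=0x4C
Byte[8]=8A: continuation. acc=(acc<<6)|0x0A=0x130A
Completed: cp=U+130A (starts at byte 6)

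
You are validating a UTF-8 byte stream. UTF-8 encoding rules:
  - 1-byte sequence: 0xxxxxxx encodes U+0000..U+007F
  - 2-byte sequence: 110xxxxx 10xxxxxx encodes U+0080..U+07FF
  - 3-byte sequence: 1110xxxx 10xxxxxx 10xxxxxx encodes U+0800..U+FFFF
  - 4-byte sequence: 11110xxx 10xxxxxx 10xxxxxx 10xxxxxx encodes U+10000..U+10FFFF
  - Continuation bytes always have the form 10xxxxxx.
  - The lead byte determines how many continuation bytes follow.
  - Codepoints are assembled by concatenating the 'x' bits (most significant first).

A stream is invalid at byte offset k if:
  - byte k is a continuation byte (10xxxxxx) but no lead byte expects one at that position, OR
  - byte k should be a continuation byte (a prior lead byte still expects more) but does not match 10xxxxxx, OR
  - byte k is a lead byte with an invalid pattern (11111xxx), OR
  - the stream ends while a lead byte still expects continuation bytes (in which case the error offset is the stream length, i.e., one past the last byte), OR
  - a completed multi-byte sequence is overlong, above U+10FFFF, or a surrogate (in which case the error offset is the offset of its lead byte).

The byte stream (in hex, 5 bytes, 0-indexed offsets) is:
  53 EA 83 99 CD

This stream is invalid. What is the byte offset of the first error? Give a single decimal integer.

Answer: 5

Derivation:
Byte[0]=53: 1-byte ASCII. cp=U+0053
Byte[1]=EA: 3-byte lead, need 2 cont bytes. acc=0xA
Byte[2]=83: continuation. acc=(acc<<6)|0x03=0x283
Byte[3]=99: continuation. acc=(acc<<6)|0x19=0xA0D9
Completed: cp=U+A0D9 (starts at byte 1)
Byte[4]=CD: 2-byte lead, need 1 cont bytes. acc=0xD
Byte[5]: stream ended, expected continuation. INVALID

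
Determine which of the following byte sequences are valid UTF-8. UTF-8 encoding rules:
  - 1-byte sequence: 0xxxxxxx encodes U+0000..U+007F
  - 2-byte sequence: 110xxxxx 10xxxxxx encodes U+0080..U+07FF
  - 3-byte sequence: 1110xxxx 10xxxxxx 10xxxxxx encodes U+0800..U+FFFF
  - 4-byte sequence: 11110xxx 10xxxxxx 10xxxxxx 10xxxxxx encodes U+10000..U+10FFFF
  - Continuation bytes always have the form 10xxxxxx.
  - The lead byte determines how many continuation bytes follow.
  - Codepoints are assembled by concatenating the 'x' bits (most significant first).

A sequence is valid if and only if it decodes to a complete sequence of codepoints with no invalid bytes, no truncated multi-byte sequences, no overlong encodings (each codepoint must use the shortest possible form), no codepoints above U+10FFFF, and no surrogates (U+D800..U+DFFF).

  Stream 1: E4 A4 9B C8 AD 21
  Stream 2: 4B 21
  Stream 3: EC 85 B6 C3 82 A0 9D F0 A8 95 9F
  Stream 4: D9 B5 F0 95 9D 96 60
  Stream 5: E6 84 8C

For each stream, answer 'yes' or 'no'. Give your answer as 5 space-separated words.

Answer: yes yes no yes yes

Derivation:
Stream 1: decodes cleanly. VALID
Stream 2: decodes cleanly. VALID
Stream 3: error at byte offset 5. INVALID
Stream 4: decodes cleanly. VALID
Stream 5: decodes cleanly. VALID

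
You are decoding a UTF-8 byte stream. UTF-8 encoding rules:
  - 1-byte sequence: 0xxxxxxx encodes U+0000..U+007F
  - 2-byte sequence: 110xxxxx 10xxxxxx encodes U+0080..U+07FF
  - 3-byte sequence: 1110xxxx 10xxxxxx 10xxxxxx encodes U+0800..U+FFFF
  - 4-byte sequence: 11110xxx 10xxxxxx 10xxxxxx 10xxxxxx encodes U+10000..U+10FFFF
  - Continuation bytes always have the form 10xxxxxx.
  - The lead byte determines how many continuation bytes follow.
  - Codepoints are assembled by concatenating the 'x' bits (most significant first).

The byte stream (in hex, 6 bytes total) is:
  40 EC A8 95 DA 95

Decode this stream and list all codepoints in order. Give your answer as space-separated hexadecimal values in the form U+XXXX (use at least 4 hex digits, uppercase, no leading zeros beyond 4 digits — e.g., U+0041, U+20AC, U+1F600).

Answer: U+0040 U+CA15 U+0695

Derivation:
Byte[0]=40: 1-byte ASCII. cp=U+0040
Byte[1]=EC: 3-byte lead, need 2 cont bytes. acc=0xC
Byte[2]=A8: continuation. acc=(acc<<6)|0x28=0x328
Byte[3]=95: continuation. acc=(acc<<6)|0x15=0xCA15
Completed: cp=U+CA15 (starts at byte 1)
Byte[4]=DA: 2-byte lead, need 1 cont bytes. acc=0x1A
Byte[5]=95: continuation. acc=(acc<<6)|0x15=0x695
Completed: cp=U+0695 (starts at byte 4)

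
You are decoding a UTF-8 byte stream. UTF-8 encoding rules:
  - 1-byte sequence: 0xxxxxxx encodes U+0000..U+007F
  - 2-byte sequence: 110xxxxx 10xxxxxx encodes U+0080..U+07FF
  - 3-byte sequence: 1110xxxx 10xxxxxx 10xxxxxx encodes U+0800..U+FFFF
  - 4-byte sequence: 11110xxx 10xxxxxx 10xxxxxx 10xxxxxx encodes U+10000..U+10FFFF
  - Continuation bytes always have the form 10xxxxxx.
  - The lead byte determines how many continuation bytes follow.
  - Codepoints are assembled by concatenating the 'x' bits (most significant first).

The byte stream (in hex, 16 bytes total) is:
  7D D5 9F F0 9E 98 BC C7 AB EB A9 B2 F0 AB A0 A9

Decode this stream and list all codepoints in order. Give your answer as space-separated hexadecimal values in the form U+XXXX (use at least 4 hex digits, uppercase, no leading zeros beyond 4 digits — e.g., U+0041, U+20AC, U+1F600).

Byte[0]=7D: 1-byte ASCII. cp=U+007D
Byte[1]=D5: 2-byte lead, need 1 cont bytes. acc=0x15
Byte[2]=9F: continuation. acc=(acc<<6)|0x1F=0x55F
Completed: cp=U+055F (starts at byte 1)
Byte[3]=F0: 4-byte lead, need 3 cont bytes. acc=0x0
Byte[4]=9E: continuation. acc=(acc<<6)|0x1E=0x1E
Byte[5]=98: continuation. acc=(acc<<6)|0x18=0x798
Byte[6]=BC: continuation. acc=(acc<<6)|0x3C=0x1E63C
Completed: cp=U+1E63C (starts at byte 3)
Byte[7]=C7: 2-byte lead, need 1 cont bytes. acc=0x7
Byte[8]=AB: continuation. acc=(acc<<6)|0x2B=0x1EB
Completed: cp=U+01EB (starts at byte 7)
Byte[9]=EB: 3-byte lead, need 2 cont bytes. acc=0xB
Byte[10]=A9: continuation. acc=(acc<<6)|0x29=0x2E9
Byte[11]=B2: continuation. acc=(acc<<6)|0x32=0xBA72
Completed: cp=U+BA72 (starts at byte 9)
Byte[12]=F0: 4-byte lead, need 3 cont bytes. acc=0x0
Byte[13]=AB: continuation. acc=(acc<<6)|0x2B=0x2B
Byte[14]=A0: continuation. acc=(acc<<6)|0x20=0xAE0
Byte[15]=A9: continuation. acc=(acc<<6)|0x29=0x2B829
Completed: cp=U+2B829 (starts at byte 12)

Answer: U+007D U+055F U+1E63C U+01EB U+BA72 U+2B829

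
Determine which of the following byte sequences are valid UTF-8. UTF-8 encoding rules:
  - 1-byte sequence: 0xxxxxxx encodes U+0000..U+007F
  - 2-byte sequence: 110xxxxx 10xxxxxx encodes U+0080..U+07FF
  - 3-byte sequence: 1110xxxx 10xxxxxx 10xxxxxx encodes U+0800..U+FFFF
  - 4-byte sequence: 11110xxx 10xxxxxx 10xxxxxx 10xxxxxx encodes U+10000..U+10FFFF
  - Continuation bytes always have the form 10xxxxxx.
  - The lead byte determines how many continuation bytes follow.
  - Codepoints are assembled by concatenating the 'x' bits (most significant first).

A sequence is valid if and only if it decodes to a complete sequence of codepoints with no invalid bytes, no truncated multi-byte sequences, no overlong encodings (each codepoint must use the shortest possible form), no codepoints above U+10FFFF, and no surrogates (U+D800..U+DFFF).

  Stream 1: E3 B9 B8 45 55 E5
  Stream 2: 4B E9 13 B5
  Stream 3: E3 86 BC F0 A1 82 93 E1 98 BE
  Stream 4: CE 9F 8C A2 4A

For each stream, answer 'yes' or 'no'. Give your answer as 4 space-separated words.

Answer: no no yes no

Derivation:
Stream 1: error at byte offset 6. INVALID
Stream 2: error at byte offset 2. INVALID
Stream 3: decodes cleanly. VALID
Stream 4: error at byte offset 2. INVALID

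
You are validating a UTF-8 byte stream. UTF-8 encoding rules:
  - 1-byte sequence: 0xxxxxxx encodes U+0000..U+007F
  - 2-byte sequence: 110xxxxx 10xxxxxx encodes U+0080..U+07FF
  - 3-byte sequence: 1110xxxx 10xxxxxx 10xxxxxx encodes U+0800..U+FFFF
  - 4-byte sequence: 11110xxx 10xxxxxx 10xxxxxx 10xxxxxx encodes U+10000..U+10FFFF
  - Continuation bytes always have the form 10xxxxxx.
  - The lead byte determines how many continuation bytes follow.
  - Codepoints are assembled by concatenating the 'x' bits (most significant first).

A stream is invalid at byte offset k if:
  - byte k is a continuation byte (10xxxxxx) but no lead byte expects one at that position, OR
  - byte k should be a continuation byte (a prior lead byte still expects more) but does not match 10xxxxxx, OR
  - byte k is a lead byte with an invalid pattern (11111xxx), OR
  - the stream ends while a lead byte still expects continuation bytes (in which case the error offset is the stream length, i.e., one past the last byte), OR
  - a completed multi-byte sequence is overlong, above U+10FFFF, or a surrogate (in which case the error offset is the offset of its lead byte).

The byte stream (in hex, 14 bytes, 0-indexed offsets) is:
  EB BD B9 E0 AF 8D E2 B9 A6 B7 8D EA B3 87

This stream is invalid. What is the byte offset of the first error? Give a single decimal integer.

Answer: 9

Derivation:
Byte[0]=EB: 3-byte lead, need 2 cont bytes. acc=0xB
Byte[1]=BD: continuation. acc=(acc<<6)|0x3D=0x2FD
Byte[2]=B9: continuation. acc=(acc<<6)|0x39=0xBF79
Completed: cp=U+BF79 (starts at byte 0)
Byte[3]=E0: 3-byte lead, need 2 cont bytes. acc=0x0
Byte[4]=AF: continuation. acc=(acc<<6)|0x2F=0x2F
Byte[5]=8D: continuation. acc=(acc<<6)|0x0D=0xBCD
Completed: cp=U+0BCD (starts at byte 3)
Byte[6]=E2: 3-byte lead, need 2 cont bytes. acc=0x2
Byte[7]=B9: continuation. acc=(acc<<6)|0x39=0xB9
Byte[8]=A6: continuation. acc=(acc<<6)|0x26=0x2E66
Completed: cp=U+2E66 (starts at byte 6)
Byte[9]=B7: INVALID lead byte (not 0xxx/110x/1110/11110)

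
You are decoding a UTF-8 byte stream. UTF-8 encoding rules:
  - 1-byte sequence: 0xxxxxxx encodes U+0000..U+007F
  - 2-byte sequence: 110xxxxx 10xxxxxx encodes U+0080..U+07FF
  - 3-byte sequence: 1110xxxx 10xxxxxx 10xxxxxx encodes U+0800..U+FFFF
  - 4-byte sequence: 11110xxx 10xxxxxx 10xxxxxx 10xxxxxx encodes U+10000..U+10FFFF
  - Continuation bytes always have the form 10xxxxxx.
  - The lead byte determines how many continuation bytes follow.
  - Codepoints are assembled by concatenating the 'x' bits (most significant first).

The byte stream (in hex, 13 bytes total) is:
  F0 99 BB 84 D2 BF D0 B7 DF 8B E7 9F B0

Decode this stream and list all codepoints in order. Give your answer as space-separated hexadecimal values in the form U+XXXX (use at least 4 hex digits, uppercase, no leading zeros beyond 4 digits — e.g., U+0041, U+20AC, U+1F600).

Answer: U+19EC4 U+04BF U+0437 U+07CB U+77F0

Derivation:
Byte[0]=F0: 4-byte lead, need 3 cont bytes. acc=0x0
Byte[1]=99: continuation. acc=(acc<<6)|0x19=0x19
Byte[2]=BB: continuation. acc=(acc<<6)|0x3B=0x67B
Byte[3]=84: continuation. acc=(acc<<6)|0x04=0x19EC4
Completed: cp=U+19EC4 (starts at byte 0)
Byte[4]=D2: 2-byte lead, need 1 cont bytes. acc=0x12
Byte[5]=BF: continuation. acc=(acc<<6)|0x3F=0x4BF
Completed: cp=U+04BF (starts at byte 4)
Byte[6]=D0: 2-byte lead, need 1 cont bytes. acc=0x10
Byte[7]=B7: continuation. acc=(acc<<6)|0x37=0x437
Completed: cp=U+0437 (starts at byte 6)
Byte[8]=DF: 2-byte lead, need 1 cont bytes. acc=0x1F
Byte[9]=8B: continuation. acc=(acc<<6)|0x0B=0x7CB
Completed: cp=U+07CB (starts at byte 8)
Byte[10]=E7: 3-byte lead, need 2 cont bytes. acc=0x7
Byte[11]=9F: continuation. acc=(acc<<6)|0x1F=0x1DF
Byte[12]=B0: continuation. acc=(acc<<6)|0x30=0x77F0
Completed: cp=U+77F0 (starts at byte 10)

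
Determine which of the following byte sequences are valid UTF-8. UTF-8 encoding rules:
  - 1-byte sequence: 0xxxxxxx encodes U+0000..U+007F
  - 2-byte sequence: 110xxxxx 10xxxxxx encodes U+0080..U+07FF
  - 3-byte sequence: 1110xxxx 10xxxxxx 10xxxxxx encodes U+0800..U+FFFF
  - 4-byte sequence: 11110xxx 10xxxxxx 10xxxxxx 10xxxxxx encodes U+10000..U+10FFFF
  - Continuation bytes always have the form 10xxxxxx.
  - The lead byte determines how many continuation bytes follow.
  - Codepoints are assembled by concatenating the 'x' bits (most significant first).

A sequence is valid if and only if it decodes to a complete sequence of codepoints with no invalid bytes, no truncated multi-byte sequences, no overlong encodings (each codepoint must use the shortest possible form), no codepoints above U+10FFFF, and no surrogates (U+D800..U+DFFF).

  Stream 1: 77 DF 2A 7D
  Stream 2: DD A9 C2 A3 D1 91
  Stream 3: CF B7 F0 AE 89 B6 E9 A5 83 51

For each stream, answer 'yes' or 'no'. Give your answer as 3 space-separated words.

Stream 1: error at byte offset 2. INVALID
Stream 2: decodes cleanly. VALID
Stream 3: decodes cleanly. VALID

Answer: no yes yes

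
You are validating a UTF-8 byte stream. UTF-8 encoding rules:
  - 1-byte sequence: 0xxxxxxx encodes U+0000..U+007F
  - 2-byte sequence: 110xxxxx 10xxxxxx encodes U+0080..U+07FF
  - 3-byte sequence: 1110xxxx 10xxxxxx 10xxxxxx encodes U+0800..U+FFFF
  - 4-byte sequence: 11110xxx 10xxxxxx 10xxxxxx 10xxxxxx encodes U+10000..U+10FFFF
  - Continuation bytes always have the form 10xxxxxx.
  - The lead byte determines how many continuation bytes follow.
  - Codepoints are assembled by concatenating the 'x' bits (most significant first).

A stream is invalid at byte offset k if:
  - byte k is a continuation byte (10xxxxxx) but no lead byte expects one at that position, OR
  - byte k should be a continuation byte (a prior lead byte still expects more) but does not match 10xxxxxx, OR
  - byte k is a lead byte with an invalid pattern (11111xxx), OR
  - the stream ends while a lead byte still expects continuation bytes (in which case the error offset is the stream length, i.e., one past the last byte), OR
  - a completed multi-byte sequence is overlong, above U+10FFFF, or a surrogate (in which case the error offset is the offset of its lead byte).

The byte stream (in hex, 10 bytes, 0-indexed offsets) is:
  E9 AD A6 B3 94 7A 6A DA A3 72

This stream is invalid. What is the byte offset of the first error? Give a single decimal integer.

Answer: 3

Derivation:
Byte[0]=E9: 3-byte lead, need 2 cont bytes. acc=0x9
Byte[1]=AD: continuation. acc=(acc<<6)|0x2D=0x26D
Byte[2]=A6: continuation. acc=(acc<<6)|0x26=0x9B66
Completed: cp=U+9B66 (starts at byte 0)
Byte[3]=B3: INVALID lead byte (not 0xxx/110x/1110/11110)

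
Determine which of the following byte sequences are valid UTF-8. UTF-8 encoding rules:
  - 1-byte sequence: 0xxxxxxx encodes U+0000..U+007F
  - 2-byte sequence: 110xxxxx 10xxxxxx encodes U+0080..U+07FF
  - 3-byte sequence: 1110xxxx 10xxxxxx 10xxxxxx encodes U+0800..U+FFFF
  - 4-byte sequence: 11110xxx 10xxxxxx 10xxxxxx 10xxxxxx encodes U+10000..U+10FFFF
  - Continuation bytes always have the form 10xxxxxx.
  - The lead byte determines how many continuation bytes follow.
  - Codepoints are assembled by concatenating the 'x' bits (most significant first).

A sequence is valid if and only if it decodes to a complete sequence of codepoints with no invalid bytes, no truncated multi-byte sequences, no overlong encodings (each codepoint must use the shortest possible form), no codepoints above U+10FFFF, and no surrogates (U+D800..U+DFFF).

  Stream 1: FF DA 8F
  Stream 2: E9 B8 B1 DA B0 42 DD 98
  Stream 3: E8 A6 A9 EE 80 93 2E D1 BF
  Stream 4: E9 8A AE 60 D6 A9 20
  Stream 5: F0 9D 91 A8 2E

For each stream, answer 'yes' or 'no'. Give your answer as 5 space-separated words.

Stream 1: error at byte offset 0. INVALID
Stream 2: decodes cleanly. VALID
Stream 3: decodes cleanly. VALID
Stream 4: decodes cleanly. VALID
Stream 5: decodes cleanly. VALID

Answer: no yes yes yes yes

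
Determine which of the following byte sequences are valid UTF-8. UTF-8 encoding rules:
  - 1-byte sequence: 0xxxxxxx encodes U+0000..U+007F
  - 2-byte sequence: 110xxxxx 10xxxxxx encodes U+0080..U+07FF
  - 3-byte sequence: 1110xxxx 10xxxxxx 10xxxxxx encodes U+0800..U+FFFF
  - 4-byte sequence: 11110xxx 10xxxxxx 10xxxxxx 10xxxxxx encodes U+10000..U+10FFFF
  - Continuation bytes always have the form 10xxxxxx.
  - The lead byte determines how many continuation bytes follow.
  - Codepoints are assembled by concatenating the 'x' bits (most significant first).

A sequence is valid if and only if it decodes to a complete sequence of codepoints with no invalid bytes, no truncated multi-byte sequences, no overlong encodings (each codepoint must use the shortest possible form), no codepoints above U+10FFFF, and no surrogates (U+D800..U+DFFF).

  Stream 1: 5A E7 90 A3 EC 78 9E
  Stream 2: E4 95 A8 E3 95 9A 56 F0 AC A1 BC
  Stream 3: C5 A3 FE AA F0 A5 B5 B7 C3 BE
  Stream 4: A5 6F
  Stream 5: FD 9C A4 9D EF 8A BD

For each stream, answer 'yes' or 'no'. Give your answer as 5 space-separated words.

Answer: no yes no no no

Derivation:
Stream 1: error at byte offset 5. INVALID
Stream 2: decodes cleanly. VALID
Stream 3: error at byte offset 2. INVALID
Stream 4: error at byte offset 0. INVALID
Stream 5: error at byte offset 0. INVALID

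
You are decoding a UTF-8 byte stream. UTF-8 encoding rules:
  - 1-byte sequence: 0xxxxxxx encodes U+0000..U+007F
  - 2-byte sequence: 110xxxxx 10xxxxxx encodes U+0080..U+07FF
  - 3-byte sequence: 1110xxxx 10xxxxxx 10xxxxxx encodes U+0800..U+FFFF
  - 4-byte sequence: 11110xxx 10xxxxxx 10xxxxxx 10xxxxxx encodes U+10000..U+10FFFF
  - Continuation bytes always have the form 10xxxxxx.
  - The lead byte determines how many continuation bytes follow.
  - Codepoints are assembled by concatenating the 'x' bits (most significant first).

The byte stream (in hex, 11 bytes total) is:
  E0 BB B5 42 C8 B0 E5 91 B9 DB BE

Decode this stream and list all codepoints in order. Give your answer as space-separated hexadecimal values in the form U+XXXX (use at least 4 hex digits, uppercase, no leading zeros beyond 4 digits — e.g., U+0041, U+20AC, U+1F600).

Answer: U+0EF5 U+0042 U+0230 U+5479 U+06FE

Derivation:
Byte[0]=E0: 3-byte lead, need 2 cont bytes. acc=0x0
Byte[1]=BB: continuation. acc=(acc<<6)|0x3B=0x3B
Byte[2]=B5: continuation. acc=(acc<<6)|0x35=0xEF5
Completed: cp=U+0EF5 (starts at byte 0)
Byte[3]=42: 1-byte ASCII. cp=U+0042
Byte[4]=C8: 2-byte lead, need 1 cont bytes. acc=0x8
Byte[5]=B0: continuation. acc=(acc<<6)|0x30=0x230
Completed: cp=U+0230 (starts at byte 4)
Byte[6]=E5: 3-byte lead, need 2 cont bytes. acc=0x5
Byte[7]=91: continuation. acc=(acc<<6)|0x11=0x151
Byte[8]=B9: continuation. acc=(acc<<6)|0x39=0x5479
Completed: cp=U+5479 (starts at byte 6)
Byte[9]=DB: 2-byte lead, need 1 cont bytes. acc=0x1B
Byte[10]=BE: continuation. acc=(acc<<6)|0x3E=0x6FE
Completed: cp=U+06FE (starts at byte 9)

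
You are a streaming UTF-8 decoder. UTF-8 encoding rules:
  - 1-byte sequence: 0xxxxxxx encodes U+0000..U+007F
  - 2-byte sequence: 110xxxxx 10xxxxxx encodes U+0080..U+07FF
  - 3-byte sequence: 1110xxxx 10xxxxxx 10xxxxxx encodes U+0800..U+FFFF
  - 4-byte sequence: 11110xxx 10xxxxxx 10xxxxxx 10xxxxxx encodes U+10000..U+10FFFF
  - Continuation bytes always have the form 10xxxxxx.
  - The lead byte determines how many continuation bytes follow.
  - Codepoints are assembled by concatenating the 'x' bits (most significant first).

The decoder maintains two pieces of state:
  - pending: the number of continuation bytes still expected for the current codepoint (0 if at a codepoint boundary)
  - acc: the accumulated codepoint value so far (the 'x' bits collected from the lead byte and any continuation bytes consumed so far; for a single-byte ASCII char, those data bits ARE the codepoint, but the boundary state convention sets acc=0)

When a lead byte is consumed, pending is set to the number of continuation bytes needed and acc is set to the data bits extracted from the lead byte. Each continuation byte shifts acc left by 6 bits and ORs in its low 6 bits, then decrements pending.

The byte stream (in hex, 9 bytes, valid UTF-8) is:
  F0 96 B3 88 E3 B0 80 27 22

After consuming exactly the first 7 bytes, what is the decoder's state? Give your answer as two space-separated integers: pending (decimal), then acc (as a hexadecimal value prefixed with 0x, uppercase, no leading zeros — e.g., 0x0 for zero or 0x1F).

Answer: 0 0x3C00

Derivation:
Byte[0]=F0: 4-byte lead. pending=3, acc=0x0
Byte[1]=96: continuation. acc=(acc<<6)|0x16=0x16, pending=2
Byte[2]=B3: continuation. acc=(acc<<6)|0x33=0x5B3, pending=1
Byte[3]=88: continuation. acc=(acc<<6)|0x08=0x16CC8, pending=0
Byte[4]=E3: 3-byte lead. pending=2, acc=0x3
Byte[5]=B0: continuation. acc=(acc<<6)|0x30=0xF0, pending=1
Byte[6]=80: continuation. acc=(acc<<6)|0x00=0x3C00, pending=0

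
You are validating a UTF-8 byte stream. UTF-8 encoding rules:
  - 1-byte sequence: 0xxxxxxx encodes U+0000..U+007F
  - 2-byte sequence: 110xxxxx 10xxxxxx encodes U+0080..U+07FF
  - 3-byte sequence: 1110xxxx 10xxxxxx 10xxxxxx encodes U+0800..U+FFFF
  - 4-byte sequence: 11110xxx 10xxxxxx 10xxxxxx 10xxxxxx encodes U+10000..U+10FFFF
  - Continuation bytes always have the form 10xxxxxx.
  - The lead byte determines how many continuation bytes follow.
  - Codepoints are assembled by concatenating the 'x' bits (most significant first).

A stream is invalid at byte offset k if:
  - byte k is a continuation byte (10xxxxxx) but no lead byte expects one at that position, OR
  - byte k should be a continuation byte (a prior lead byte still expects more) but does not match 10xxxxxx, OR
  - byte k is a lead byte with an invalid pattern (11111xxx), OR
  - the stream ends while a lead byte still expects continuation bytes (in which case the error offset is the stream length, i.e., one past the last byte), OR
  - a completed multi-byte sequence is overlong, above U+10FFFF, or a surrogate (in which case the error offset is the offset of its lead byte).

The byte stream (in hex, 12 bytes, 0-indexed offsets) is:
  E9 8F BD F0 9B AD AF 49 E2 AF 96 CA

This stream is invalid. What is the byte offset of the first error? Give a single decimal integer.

Byte[0]=E9: 3-byte lead, need 2 cont bytes. acc=0x9
Byte[1]=8F: continuation. acc=(acc<<6)|0x0F=0x24F
Byte[2]=BD: continuation. acc=(acc<<6)|0x3D=0x93FD
Completed: cp=U+93FD (starts at byte 0)
Byte[3]=F0: 4-byte lead, need 3 cont bytes. acc=0x0
Byte[4]=9B: continuation. acc=(acc<<6)|0x1B=0x1B
Byte[5]=AD: continuation. acc=(acc<<6)|0x2D=0x6ED
Byte[6]=AF: continuation. acc=(acc<<6)|0x2F=0x1BB6F
Completed: cp=U+1BB6F (starts at byte 3)
Byte[7]=49: 1-byte ASCII. cp=U+0049
Byte[8]=E2: 3-byte lead, need 2 cont bytes. acc=0x2
Byte[9]=AF: continuation. acc=(acc<<6)|0x2F=0xAF
Byte[10]=96: continuation. acc=(acc<<6)|0x16=0x2BD6
Completed: cp=U+2BD6 (starts at byte 8)
Byte[11]=CA: 2-byte lead, need 1 cont bytes. acc=0xA
Byte[12]: stream ended, expected continuation. INVALID

Answer: 12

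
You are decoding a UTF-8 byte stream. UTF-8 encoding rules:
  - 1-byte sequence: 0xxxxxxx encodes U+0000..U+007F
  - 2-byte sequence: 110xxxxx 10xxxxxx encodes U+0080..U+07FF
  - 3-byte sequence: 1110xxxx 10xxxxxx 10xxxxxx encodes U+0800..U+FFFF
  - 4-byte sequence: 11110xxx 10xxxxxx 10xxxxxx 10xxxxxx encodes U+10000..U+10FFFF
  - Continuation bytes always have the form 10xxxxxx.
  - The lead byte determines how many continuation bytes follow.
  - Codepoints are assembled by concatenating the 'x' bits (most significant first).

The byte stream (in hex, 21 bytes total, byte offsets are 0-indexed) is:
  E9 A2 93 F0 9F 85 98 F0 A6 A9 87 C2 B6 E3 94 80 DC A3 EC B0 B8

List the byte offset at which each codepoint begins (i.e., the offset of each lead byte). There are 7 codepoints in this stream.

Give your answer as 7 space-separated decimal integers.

Byte[0]=E9: 3-byte lead, need 2 cont bytes. acc=0x9
Byte[1]=A2: continuation. acc=(acc<<6)|0x22=0x262
Byte[2]=93: continuation. acc=(acc<<6)|0x13=0x9893
Completed: cp=U+9893 (starts at byte 0)
Byte[3]=F0: 4-byte lead, need 3 cont bytes. acc=0x0
Byte[4]=9F: continuation. acc=(acc<<6)|0x1F=0x1F
Byte[5]=85: continuation. acc=(acc<<6)|0x05=0x7C5
Byte[6]=98: continuation. acc=(acc<<6)|0x18=0x1F158
Completed: cp=U+1F158 (starts at byte 3)
Byte[7]=F0: 4-byte lead, need 3 cont bytes. acc=0x0
Byte[8]=A6: continuation. acc=(acc<<6)|0x26=0x26
Byte[9]=A9: continuation. acc=(acc<<6)|0x29=0x9A9
Byte[10]=87: continuation. acc=(acc<<6)|0x07=0x26A47
Completed: cp=U+26A47 (starts at byte 7)
Byte[11]=C2: 2-byte lead, need 1 cont bytes. acc=0x2
Byte[12]=B6: continuation. acc=(acc<<6)|0x36=0xB6
Completed: cp=U+00B6 (starts at byte 11)
Byte[13]=E3: 3-byte lead, need 2 cont bytes. acc=0x3
Byte[14]=94: continuation. acc=(acc<<6)|0x14=0xD4
Byte[15]=80: continuation. acc=(acc<<6)|0x00=0x3500
Completed: cp=U+3500 (starts at byte 13)
Byte[16]=DC: 2-byte lead, need 1 cont bytes. acc=0x1C
Byte[17]=A3: continuation. acc=(acc<<6)|0x23=0x723
Completed: cp=U+0723 (starts at byte 16)
Byte[18]=EC: 3-byte lead, need 2 cont bytes. acc=0xC
Byte[19]=B0: continuation. acc=(acc<<6)|0x30=0x330
Byte[20]=B8: continuation. acc=(acc<<6)|0x38=0xCC38
Completed: cp=U+CC38 (starts at byte 18)

Answer: 0 3 7 11 13 16 18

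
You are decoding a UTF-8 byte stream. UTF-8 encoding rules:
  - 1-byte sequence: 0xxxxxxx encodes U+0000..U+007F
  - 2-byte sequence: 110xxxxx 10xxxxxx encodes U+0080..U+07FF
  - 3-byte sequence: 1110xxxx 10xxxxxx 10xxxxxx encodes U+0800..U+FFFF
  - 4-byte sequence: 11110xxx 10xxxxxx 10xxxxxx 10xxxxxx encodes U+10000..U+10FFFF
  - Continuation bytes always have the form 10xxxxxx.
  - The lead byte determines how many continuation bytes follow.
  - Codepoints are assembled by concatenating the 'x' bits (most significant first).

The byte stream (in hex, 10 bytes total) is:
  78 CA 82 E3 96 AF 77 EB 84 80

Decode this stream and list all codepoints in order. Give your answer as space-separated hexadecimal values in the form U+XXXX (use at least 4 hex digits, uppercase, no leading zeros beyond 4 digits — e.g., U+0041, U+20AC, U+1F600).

Byte[0]=78: 1-byte ASCII. cp=U+0078
Byte[1]=CA: 2-byte lead, need 1 cont bytes. acc=0xA
Byte[2]=82: continuation. acc=(acc<<6)|0x02=0x282
Completed: cp=U+0282 (starts at byte 1)
Byte[3]=E3: 3-byte lead, need 2 cont bytes. acc=0x3
Byte[4]=96: continuation. acc=(acc<<6)|0x16=0xD6
Byte[5]=AF: continuation. acc=(acc<<6)|0x2F=0x35AF
Completed: cp=U+35AF (starts at byte 3)
Byte[6]=77: 1-byte ASCII. cp=U+0077
Byte[7]=EB: 3-byte lead, need 2 cont bytes. acc=0xB
Byte[8]=84: continuation. acc=(acc<<6)|0x04=0x2C4
Byte[9]=80: continuation. acc=(acc<<6)|0x00=0xB100
Completed: cp=U+B100 (starts at byte 7)

Answer: U+0078 U+0282 U+35AF U+0077 U+B100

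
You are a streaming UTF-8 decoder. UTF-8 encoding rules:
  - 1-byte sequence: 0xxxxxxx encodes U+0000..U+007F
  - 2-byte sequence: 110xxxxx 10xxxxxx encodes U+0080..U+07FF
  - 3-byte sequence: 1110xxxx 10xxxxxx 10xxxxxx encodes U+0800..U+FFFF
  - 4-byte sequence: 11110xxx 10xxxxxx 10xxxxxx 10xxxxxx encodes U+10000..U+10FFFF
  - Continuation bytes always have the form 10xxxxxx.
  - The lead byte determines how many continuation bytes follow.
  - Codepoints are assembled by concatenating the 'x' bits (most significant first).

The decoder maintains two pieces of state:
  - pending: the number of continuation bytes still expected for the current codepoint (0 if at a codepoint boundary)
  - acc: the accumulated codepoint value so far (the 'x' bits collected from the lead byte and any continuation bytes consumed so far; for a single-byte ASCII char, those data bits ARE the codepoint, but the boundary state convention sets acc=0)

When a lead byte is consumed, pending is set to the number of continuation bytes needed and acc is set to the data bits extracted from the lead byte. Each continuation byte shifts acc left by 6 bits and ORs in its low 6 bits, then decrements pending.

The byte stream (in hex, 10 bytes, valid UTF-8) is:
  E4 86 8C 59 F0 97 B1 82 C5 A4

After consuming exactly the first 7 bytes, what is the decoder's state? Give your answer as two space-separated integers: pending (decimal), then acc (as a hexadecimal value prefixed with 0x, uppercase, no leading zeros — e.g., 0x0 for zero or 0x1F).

Answer: 1 0x5F1

Derivation:
Byte[0]=E4: 3-byte lead. pending=2, acc=0x4
Byte[1]=86: continuation. acc=(acc<<6)|0x06=0x106, pending=1
Byte[2]=8C: continuation. acc=(acc<<6)|0x0C=0x418C, pending=0
Byte[3]=59: 1-byte. pending=0, acc=0x0
Byte[4]=F0: 4-byte lead. pending=3, acc=0x0
Byte[5]=97: continuation. acc=(acc<<6)|0x17=0x17, pending=2
Byte[6]=B1: continuation. acc=(acc<<6)|0x31=0x5F1, pending=1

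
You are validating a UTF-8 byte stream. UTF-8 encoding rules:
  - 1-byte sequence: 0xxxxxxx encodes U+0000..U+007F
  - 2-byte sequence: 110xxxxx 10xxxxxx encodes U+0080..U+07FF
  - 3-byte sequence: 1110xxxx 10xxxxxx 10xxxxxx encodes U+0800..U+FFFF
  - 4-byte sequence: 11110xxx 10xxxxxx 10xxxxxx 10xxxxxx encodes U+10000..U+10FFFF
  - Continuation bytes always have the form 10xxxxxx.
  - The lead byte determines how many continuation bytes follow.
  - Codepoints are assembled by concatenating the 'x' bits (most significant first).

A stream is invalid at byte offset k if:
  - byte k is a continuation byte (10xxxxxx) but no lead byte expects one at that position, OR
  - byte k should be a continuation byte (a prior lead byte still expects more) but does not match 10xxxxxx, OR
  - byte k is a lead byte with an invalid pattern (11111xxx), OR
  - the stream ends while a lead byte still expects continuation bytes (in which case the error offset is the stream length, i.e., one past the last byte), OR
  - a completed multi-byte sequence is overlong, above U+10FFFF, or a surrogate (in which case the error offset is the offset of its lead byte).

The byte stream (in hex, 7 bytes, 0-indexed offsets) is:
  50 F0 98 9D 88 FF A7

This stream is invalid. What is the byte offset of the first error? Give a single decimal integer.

Answer: 5

Derivation:
Byte[0]=50: 1-byte ASCII. cp=U+0050
Byte[1]=F0: 4-byte lead, need 3 cont bytes. acc=0x0
Byte[2]=98: continuation. acc=(acc<<6)|0x18=0x18
Byte[3]=9D: continuation. acc=(acc<<6)|0x1D=0x61D
Byte[4]=88: continuation. acc=(acc<<6)|0x08=0x18748
Completed: cp=U+18748 (starts at byte 1)
Byte[5]=FF: INVALID lead byte (not 0xxx/110x/1110/11110)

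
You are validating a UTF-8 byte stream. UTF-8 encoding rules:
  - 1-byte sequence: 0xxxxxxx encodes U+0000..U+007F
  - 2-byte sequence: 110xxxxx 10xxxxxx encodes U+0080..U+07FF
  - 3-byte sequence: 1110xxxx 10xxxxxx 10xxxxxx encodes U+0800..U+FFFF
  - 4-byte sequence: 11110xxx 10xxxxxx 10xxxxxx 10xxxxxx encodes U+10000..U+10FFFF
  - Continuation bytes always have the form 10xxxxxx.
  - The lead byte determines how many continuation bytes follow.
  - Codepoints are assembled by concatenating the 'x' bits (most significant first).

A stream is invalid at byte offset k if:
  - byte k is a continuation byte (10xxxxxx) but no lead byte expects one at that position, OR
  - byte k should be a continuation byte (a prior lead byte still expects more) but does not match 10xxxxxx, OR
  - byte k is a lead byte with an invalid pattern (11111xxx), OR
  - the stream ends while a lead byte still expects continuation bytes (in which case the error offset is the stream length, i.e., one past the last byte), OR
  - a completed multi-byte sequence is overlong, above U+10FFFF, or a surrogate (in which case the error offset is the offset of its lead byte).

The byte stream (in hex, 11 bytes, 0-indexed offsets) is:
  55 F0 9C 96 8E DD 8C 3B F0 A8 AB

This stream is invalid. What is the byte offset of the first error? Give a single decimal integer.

Byte[0]=55: 1-byte ASCII. cp=U+0055
Byte[1]=F0: 4-byte lead, need 3 cont bytes. acc=0x0
Byte[2]=9C: continuation. acc=(acc<<6)|0x1C=0x1C
Byte[3]=96: continuation. acc=(acc<<6)|0x16=0x716
Byte[4]=8E: continuation. acc=(acc<<6)|0x0E=0x1C58E
Completed: cp=U+1C58E (starts at byte 1)
Byte[5]=DD: 2-byte lead, need 1 cont bytes. acc=0x1D
Byte[6]=8C: continuation. acc=(acc<<6)|0x0C=0x74C
Completed: cp=U+074C (starts at byte 5)
Byte[7]=3B: 1-byte ASCII. cp=U+003B
Byte[8]=F0: 4-byte lead, need 3 cont bytes. acc=0x0
Byte[9]=A8: continuation. acc=(acc<<6)|0x28=0x28
Byte[10]=AB: continuation. acc=(acc<<6)|0x2B=0xA2B
Byte[11]: stream ended, expected continuation. INVALID

Answer: 11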